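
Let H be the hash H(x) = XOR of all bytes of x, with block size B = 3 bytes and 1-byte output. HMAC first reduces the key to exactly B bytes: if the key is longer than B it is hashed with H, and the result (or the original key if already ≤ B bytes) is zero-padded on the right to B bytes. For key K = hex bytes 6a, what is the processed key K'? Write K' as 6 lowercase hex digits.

Key hex bytes 6a is 1 byte ≤ B = 3; zero-pad to 3 bytes: K' = 6a 00 00.

6a0000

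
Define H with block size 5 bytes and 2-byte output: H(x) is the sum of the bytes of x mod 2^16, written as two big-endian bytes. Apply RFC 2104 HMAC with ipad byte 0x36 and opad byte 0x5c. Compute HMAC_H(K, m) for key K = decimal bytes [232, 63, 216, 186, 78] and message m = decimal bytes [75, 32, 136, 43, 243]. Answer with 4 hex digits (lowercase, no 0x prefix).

Key decimal bytes [232, 63, 216, 186, 78] = e8 3f d8 ba 4e is exactly B = 5 bytes: K' = e8 3f d8 ba 4e.
K' ⊕ ipad = de 09 ee 8c 78.  K' ⊕ opad = b4 63 84 e6 12.
Inner input = (K'⊕ipad) ∥ m = de 09 ee 8c 78 ∥ 4b 20 88 2b f3.
Inner hash: sum = 222+9+238+140+120+75+32+136+43+243 = 1258 → 04 ea.
Outer input = (K'⊕opad) ∥ inner = b4 63 84 e6 12 ∥ 04 ea.
Outer hash (tag): sum = 180+99+132+230+18+4+234 = 897 → 03 81.

0381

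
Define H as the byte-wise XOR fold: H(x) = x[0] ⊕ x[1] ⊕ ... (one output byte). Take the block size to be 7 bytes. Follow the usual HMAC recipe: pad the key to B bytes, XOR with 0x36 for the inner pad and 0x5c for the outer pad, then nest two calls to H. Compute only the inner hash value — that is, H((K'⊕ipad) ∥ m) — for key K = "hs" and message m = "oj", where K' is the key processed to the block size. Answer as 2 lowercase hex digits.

28

Key "hs" = 68 73 is 2 bytes ≤ B = 7; zero-pad to 7 bytes: K' = 68 73 00 00 00 00 00.
K' ⊕ ipad = 5e 45 36 36 36 36 36.
Inner input = 5e 45 36 36 36 36 36 ∥ 6f 6a.
Inner hash: XOR 5e⊕45⊕36⊕36⊕36⊕36⊕36⊕6f⊕6a = 28.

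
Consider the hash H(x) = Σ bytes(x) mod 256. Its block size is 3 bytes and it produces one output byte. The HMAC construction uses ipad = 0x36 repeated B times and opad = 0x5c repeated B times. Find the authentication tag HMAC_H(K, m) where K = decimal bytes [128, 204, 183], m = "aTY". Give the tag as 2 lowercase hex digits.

Key decimal bytes [128, 204, 183] = 80 cc b7 is exactly B = 3 bytes: K' = 80 cc b7.
K' ⊕ ipad = b6 fa 81.  K' ⊕ opad = dc 90 eb.
Inner input = (K'⊕ipad) ∥ m = b6 fa 81 ∥ 61 54 59.
Inner hash: sum = 182+250+129+97+84+89 = 831; mod 256 = 63 → 3f.
Outer input = (K'⊕opad) ∥ inner = dc 90 eb ∥ 3f.
Outer hash (tag): sum = 220+144+235+63 = 662; mod 256 = 150 → 96.

96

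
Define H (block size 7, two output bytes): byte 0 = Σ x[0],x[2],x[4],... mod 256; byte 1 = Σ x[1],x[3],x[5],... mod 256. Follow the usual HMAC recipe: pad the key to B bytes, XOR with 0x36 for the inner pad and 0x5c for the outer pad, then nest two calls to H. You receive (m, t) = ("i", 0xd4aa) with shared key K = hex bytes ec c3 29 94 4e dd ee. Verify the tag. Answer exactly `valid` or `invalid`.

Key hex bytes ec c3 29 94 4e dd ee is exactly B = 7 bytes: K' = ec c3 29 94 4e dd ee.
K' ⊕ ipad = da f5 1f a2 78 eb d8; K' ⊕ opad = b0 9f 75 c8 12 81 b2.
Inner hash: even-index sum = 585 mod 256 = 73; odd-index sum = 747 mod 256 = 235 → 49 eb.
Outer hash (recomputed tag): even-index sum = 724 mod 256 = 212; odd-index sum = 561 mod 256 = 49 → d4 31.
Recomputed tag = d431; claimed = d4aa → mismatch.

invalid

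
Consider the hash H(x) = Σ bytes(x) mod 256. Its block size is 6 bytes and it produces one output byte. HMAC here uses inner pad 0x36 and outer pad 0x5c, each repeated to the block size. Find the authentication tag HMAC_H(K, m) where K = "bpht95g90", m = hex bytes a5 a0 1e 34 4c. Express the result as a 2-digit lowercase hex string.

Key "bpht95g90" = 62 70 68 74 39 35 67 39 30 is 9 bytes > B = 6, so hash it first: H(key) = ec, then zero-pad to 6 bytes: K' = ec 00 00 00 00 00.
K' ⊕ ipad = da 36 36 36 36 36.  K' ⊕ opad = b0 5c 5c 5c 5c 5c.
Inner input = (K'⊕ipad) ∥ m = da 36 36 36 36 36 ∥ a5 a0 1e 34 4c.
Inner hash: sum = 218+54+54+54+54+54+165+160+30+52+76 = 971; mod 256 = 203 → cb.
Outer input = (K'⊕opad) ∥ inner = b0 5c 5c 5c 5c 5c ∥ cb.
Outer hash (tag): sum = 176+92+92+92+92+92+203 = 839; mod 256 = 71 → 47.

47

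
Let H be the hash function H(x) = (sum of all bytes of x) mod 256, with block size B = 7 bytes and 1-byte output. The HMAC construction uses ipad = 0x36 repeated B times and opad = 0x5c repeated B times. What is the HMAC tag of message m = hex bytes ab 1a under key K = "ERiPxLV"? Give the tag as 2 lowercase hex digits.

Key "ERiPxLV" = 45 52 69 50 78 4c 56 is exactly B = 7 bytes: K' = 45 52 69 50 78 4c 56.
K' ⊕ ipad = 73 64 5f 66 4e 7a 60.  K' ⊕ opad = 19 0e 35 0c 24 10 0a.
Inner input = (K'⊕ipad) ∥ m = 73 64 5f 66 4e 7a 60 ∥ ab 1a.
Inner hash: sum = 115+100+95+102+78+122+96+171+26 = 905; mod 256 = 137 → 89.
Outer input = (K'⊕opad) ∥ inner = 19 0e 35 0c 24 10 0a ∥ 89.
Outer hash (tag): sum = 25+14+53+12+36+16+10+137 = 303; mod 256 = 47 → 2f.

2f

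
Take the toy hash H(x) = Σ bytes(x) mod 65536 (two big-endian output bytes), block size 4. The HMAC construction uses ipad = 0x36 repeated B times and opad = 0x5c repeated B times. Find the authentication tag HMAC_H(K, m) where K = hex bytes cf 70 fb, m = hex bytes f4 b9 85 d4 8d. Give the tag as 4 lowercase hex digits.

Key hex bytes cf 70 fb is 3 bytes ≤ B = 4; zero-pad to 4 bytes: K' = cf 70 fb 00.
K' ⊕ ipad = f9 46 cd 36.  K' ⊕ opad = 93 2c a7 5c.
Inner input = (K'⊕ipad) ∥ m = f9 46 cd 36 ∥ f4 b9 85 d4 8d.
Inner hash: sum = 249+70+205+54+244+185+133+212+141 = 1493 → 05 d5.
Outer input = (K'⊕opad) ∥ inner = 93 2c a7 5c ∥ 05 d5.
Outer hash (tag): sum = 147+44+167+92+5+213 = 668 → 02 9c.

029c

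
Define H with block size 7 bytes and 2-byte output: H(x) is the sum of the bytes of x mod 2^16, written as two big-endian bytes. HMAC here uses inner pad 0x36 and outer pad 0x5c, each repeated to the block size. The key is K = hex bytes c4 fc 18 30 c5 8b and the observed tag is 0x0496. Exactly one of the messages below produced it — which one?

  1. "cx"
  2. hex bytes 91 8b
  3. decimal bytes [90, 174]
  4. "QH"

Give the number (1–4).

3

Key hex bytes c4 fc 18 30 c5 8b is 6 bytes ≤ B = 7; zero-pad to 7 bytes: K' = c4 fc 18 30 c5 8b 00.
K' ⊕ ipad = f2 ca 2e 06 f3 bd 36; K' ⊕ opad = 98 a0 44 6c 99 d7 5c.
m1: inner = H(f2 ca 2e 06 f3 bd 36 63 78) = 04 b1; tag = H(98 a0 44 6c 99 d7 5c 04 b1) = 0469
m2: inner = H(f2 ca 2e 06 f3 bd 36 91 8b) = 04 f2; tag = H(98 a0 44 6c 99 d7 5c 04 f2) = 04aa
m3: inner = H(f2 ca 2e 06 f3 bd 36 5a ae) = 04 de; tag = H(98 a0 44 6c 99 d7 5c 04 de) = 0496 ← matches
m4: inner = H(f2 ca 2e 06 f3 bd 36 51 48) = 04 6f; tag = H(98 a0 44 6c 99 d7 5c 04 6f) = 0427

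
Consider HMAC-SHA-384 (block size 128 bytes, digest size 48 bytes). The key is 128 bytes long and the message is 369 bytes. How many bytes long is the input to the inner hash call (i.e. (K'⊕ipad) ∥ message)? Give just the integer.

497

Key is 128 ≤ 128 bytes, zero-padded: |K'| = 128.
Inner input = (K'⊕ipad) ∥ m → 128 + 369 = 497 bytes.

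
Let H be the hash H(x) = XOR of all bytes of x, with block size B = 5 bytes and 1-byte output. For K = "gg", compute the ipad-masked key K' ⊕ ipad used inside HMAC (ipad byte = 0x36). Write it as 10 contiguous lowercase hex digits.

Key "gg" = 67 67 is 2 bytes ≤ B = 5; zero-pad to 5 bytes: K' = 67 67 00 00 00.
XOR each byte with 0x36: 67⊕36=51, 67⊕36=51, 00⊕36=36, 00⊕36=36, 00⊕36=36.

5151363636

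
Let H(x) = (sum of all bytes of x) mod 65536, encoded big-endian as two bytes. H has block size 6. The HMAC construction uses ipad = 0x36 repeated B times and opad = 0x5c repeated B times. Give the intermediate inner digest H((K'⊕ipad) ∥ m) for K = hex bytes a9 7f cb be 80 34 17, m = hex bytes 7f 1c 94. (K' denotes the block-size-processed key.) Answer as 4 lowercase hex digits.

Key hex bytes a9 7f cb be 80 34 17 is 7 bytes > B = 6, so hash it first: H(key) = 03 7c, then zero-pad to 6 bytes: K' = 03 7c 00 00 00 00.
K' ⊕ ipad = 35 4a 36 36 36 36.
Inner input = 35 4a 36 36 36 36 ∥ 7f 1c 94.
Inner hash: sum = 53+74+54+54+54+54+127+28+148 = 646 → 02 86.

0286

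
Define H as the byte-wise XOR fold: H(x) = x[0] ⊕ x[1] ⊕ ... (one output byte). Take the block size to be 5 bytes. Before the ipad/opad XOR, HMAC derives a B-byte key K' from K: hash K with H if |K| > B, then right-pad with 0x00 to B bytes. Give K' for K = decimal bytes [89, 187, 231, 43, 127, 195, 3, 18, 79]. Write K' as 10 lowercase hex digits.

cc00000000

|K| = 9 > B = 5, so first hash the key.
H(K): XOR 59⊕bb⊕e7⊕2b⊕7f⊕c3⊕03⊕12⊕4f = cc.
Zero-pad H(K) = cc to 5 bytes: K' = cc 00 00 00 00.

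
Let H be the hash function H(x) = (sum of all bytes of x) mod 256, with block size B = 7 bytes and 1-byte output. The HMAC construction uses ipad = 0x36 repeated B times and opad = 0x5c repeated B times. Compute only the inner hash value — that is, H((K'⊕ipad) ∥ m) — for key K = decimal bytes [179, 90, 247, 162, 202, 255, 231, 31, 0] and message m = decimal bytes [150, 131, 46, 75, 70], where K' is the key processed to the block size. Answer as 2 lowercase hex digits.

5f

Key decimal bytes [179, 90, 247, 162, 202, 255, 231, 31, 0] = b3 5a f7 a2 ca ff e7 1f 00 is 9 bytes > B = 7, so hash it first: H(key) = 75, then zero-pad to 7 bytes: K' = 75 00 00 00 00 00 00.
K' ⊕ ipad = 43 36 36 36 36 36 36.
Inner input = 43 36 36 36 36 36 36 ∥ 96 83 2e 4b 46.
Inner hash: sum = 67+54+54+54+54+54+54+150+131+46+75+70 = 863; mod 256 = 95 → 5f.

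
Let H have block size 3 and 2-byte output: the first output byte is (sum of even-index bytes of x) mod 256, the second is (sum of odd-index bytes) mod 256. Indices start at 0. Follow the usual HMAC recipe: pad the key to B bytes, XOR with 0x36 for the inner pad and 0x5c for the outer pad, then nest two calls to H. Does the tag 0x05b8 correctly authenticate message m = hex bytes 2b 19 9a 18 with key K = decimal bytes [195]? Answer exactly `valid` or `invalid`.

Key decimal bytes [195] = c3 is 1 byte ≤ B = 3; zero-pad to 3 bytes: K' = c3 00 00.
K' ⊕ ipad = f5 36 36; K' ⊕ opad = 9f 5c 5c.
Inner hash: even-index sum = 348 mod 256 = 92; odd-index sum = 251 mod 256 = 251 → 5c fb.
Outer hash (recomputed tag): even-index sum = 502 mod 256 = 246; odd-index sum = 184 mod 256 = 184 → f6 b8.
Recomputed tag = f6b8; claimed = 05b8 → mismatch.

invalid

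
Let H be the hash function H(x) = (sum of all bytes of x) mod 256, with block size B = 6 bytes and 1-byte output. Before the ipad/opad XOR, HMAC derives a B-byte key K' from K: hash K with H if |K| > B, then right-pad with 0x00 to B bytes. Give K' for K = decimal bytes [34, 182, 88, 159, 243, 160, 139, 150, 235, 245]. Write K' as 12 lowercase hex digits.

630000000000

|K| = 10 > B = 6, so first hash the key.
H(K): sum = 34+182+88+159+243+160+139+150+235+245 = 1635; mod 256 = 99 → 63.
Zero-pad H(K) = 63 to 6 bytes: K' = 63 00 00 00 00 00.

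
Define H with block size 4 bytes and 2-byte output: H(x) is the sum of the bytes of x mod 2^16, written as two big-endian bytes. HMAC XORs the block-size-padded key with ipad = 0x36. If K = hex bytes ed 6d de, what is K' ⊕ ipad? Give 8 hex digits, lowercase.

Key hex bytes ed 6d de is 3 bytes ≤ B = 4; zero-pad to 4 bytes: K' = ed 6d de 00.
XOR each byte with 0x36: ed⊕36=db, 6d⊕36=5b, de⊕36=e8, 00⊕36=36.

db5be836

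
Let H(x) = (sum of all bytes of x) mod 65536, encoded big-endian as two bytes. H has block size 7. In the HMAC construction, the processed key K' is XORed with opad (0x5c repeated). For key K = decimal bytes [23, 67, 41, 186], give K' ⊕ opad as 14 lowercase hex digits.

4b1f75e65c5c5c

Key decimal bytes [23, 67, 41, 186] = 17 43 29 ba is 4 bytes ≤ B = 7; zero-pad to 7 bytes: K' = 17 43 29 ba 00 00 00.
XOR each byte with 0x5c: 17⊕5c=4b, 43⊕5c=1f, 29⊕5c=75, ba⊕5c=e6, 00⊕5c=5c, 00⊕5c=5c, 00⊕5c=5c.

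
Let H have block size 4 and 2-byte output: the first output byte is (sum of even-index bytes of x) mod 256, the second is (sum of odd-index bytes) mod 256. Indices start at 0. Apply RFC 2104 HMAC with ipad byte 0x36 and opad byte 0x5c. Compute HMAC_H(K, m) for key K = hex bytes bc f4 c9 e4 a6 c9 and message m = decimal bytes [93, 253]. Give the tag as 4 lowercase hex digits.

8323

Key hex bytes bc f4 c9 e4 a6 c9 is 6 bytes > B = 4, so hash it first: H(key) = 2b a1, then zero-pad to 4 bytes: K' = 2b a1 00 00.
K' ⊕ ipad = 1d 97 36 36.  K' ⊕ opad = 77 fd 5c 5c.
Inner input = (K'⊕ipad) ∥ m = 1d 97 36 36 ∥ 5d fd.
Inner hash: even-index sum = 176 mod 256 = 176; odd-index sum = 458 mod 256 = 202 → b0 ca.
Outer input = (K'⊕opad) ∥ inner = 77 fd 5c 5c ∥ b0 ca.
Outer hash (tag): even-index sum = 387 mod 256 = 131; odd-index sum = 547 mod 256 = 35 → 83 23.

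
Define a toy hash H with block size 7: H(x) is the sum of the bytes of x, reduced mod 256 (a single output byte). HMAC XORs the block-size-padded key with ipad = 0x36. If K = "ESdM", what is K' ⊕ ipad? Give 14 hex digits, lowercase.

Key "ESdM" = 45 53 64 4d is 4 bytes ≤ B = 7; zero-pad to 7 bytes: K' = 45 53 64 4d 00 00 00.
XOR each byte with 0x36: 45⊕36=73, 53⊕36=65, 64⊕36=52, 4d⊕36=7b, 00⊕36=36, 00⊕36=36, 00⊕36=36.

7365527b363636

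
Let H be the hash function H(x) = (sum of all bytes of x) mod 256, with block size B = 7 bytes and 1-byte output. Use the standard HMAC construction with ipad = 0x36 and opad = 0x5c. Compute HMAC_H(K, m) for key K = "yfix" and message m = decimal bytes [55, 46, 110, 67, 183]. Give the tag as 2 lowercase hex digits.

87

Key "yfix" = 79 66 69 78 is 4 bytes ≤ B = 7; zero-pad to 7 bytes: K' = 79 66 69 78 00 00 00.
K' ⊕ ipad = 4f 50 5f 4e 36 36 36.  K' ⊕ opad = 25 3a 35 24 5c 5c 5c.
Inner input = (K'⊕ipad) ∥ m = 4f 50 5f 4e 36 36 36 ∥ 37 2e 6e 43 b7.
Inner hash: sum = 79+80+95+78+54+54+54+55+46+110+67+183 = 955; mod 256 = 187 → bb.
Outer input = (K'⊕opad) ∥ inner = 25 3a 35 24 5c 5c 5c ∥ bb.
Outer hash (tag): sum = 37+58+53+36+92+92+92+187 = 647; mod 256 = 135 → 87.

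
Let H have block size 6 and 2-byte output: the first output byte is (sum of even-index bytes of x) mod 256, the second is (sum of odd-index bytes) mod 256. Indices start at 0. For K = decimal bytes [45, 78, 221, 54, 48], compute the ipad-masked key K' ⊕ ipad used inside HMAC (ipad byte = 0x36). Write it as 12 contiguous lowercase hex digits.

1b78eb000636

Key decimal bytes [45, 78, 221, 54, 48] = 2d 4e dd 36 30 is 5 bytes ≤ B = 6; zero-pad to 6 bytes: K' = 2d 4e dd 36 30 00.
XOR each byte with 0x36: 2d⊕36=1b, 4e⊕36=78, dd⊕36=eb, 36⊕36=00, 30⊕36=06, 00⊕36=36.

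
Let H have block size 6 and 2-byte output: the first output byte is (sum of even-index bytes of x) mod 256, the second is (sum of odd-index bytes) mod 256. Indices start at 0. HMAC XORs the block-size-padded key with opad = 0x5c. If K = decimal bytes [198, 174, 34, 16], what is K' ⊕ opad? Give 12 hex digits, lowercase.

9af27e4c5c5c

Key decimal bytes [198, 174, 34, 16] = c6 ae 22 10 is 4 bytes ≤ B = 6; zero-pad to 6 bytes: K' = c6 ae 22 10 00 00.
XOR each byte with 0x5c: c6⊕5c=9a, ae⊕5c=f2, 22⊕5c=7e, 10⊕5c=4c, 00⊕5c=5c, 00⊕5c=5c.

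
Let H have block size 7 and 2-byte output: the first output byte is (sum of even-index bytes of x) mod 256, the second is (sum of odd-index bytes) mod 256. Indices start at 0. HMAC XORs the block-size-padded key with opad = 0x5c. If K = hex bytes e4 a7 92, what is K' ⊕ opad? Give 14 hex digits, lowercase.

Key hex bytes e4 a7 92 is 3 bytes ≤ B = 7; zero-pad to 7 bytes: K' = e4 a7 92 00 00 00 00.
XOR each byte with 0x5c: e4⊕5c=b8, a7⊕5c=fb, 92⊕5c=ce, 00⊕5c=5c, 00⊕5c=5c, 00⊕5c=5c, 00⊕5c=5c.

b8fbce5c5c5c5c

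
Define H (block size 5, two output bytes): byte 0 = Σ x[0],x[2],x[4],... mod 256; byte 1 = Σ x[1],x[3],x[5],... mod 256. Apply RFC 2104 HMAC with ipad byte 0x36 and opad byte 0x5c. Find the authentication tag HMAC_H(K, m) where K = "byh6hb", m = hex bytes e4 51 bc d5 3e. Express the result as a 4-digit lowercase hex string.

Key "byh6hb" = 62 79 68 36 68 62 is 6 bytes > B = 5, so hash it first: H(key) = 32 11, then zero-pad to 5 bytes: K' = 32 11 00 00 00.
K' ⊕ ipad = 04 27 36 36 36.  K' ⊕ opad = 6e 4d 5c 5c 5c.
Inner input = (K'⊕ipad) ∥ m = 04 27 36 36 36 ∥ e4 51 bc d5 3e.
Inner hash: even-index sum = 406 mod 256 = 150; odd-index sum = 571 mod 256 = 59 → 96 3b.
Outer input = (K'⊕opad) ∥ inner = 6e 4d 5c 5c 5c ∥ 96 3b.
Outer hash (tag): even-index sum = 353 mod 256 = 97; odd-index sum = 319 mod 256 = 63 → 61 3f.

613f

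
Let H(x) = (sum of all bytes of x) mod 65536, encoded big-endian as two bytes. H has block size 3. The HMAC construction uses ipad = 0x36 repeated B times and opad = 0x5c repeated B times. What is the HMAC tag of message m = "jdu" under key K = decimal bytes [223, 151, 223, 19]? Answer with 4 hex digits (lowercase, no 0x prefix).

Key decimal bytes [223, 151, 223, 19] = df 97 df 13 is 4 bytes > B = 3, so hash it first: H(key) = 02 68, then zero-pad to 3 bytes: K' = 02 68 00.
K' ⊕ ipad = 34 5e 36.  K' ⊕ opad = 5e 34 5c.
Inner input = (K'⊕ipad) ∥ m = 34 5e 36 ∥ 6a 64 75.
Inner hash: sum = 52+94+54+106+100+117 = 523 → 02 0b.
Outer input = (K'⊕opad) ∥ inner = 5e 34 5c ∥ 02 0b.
Outer hash (tag): sum = 94+52+92+2+11 = 251 → 00 fb.

00fb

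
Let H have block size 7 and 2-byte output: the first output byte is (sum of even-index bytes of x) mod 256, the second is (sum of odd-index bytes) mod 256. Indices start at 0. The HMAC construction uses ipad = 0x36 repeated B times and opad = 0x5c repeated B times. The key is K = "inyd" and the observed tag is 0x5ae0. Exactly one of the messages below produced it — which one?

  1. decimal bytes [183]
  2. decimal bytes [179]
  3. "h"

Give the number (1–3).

Key "inyd" = 69 6e 79 64 is 4 bytes ≤ B = 7; zero-pad to 7 bytes: K' = 69 6e 79 64 00 00 00.
K' ⊕ ipad = 5f 58 4f 52 36 36 36; K' ⊕ opad = 35 32 25 38 5c 5c 5c.
m1: inner = H(5f 58 4f 52 36 36 36 b7) = 1a 97; tag = H(35 32 25 38 5c 5c 5c 1a 97) = a9e0
m2: inner = H(5f 58 4f 52 36 36 36 b3) = 1a 93; tag = H(35 32 25 38 5c 5c 5c 1a 93) = a5e0
m3: inner = H(5f 58 4f 52 36 36 36 68) = 1a 48; tag = H(35 32 25 38 5c 5c 5c 1a 48) = 5ae0 ← matches

3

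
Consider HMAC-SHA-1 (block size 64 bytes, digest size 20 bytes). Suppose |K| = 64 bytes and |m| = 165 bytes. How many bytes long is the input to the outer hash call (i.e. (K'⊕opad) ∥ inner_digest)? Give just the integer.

84

Key is 64 ≤ 64 bytes, zero-padded: |K'| = 64.
Outer input = (K'⊕opad) ∥ H(inner) → 64 + 20 = 84 bytes.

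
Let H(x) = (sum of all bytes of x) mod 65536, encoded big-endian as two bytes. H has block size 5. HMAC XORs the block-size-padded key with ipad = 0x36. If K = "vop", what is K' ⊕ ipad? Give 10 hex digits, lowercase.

4059463636

Key "vop" = 76 6f 70 is 3 bytes ≤ B = 5; zero-pad to 5 bytes: K' = 76 6f 70 00 00.
XOR each byte with 0x36: 76⊕36=40, 6f⊕36=59, 70⊕36=46, 00⊕36=36, 00⊕36=36.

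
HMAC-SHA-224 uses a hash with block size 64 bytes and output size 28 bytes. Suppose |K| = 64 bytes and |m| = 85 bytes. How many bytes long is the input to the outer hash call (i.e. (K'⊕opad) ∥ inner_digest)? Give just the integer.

92

Key is 64 ≤ 64 bytes, zero-padded: |K'| = 64.
Outer input = (K'⊕opad) ∥ H(inner) → 64 + 28 = 92 bytes.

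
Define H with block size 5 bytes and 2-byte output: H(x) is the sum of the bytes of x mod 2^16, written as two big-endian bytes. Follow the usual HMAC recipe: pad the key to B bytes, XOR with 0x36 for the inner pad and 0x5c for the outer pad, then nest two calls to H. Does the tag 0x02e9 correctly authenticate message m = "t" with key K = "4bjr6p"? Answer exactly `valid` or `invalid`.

Key "4bjr6p" = 34 62 6a 72 36 70 is 6 bytes > B = 5, so hash it first: H(key) = 02 18, then zero-pad to 5 bytes: K' = 02 18 00 00 00.
K' ⊕ ipad = 34 2e 36 36 36; K' ⊕ opad = 5e 44 5c 5c 5c.
Inner hash: sum = 52+46+54+54+54+116 = 376 → 01 78.
Outer hash (recomputed tag): sum = 94+68+92+92+92+1+120 = 559 → 02 2f.
Recomputed tag = 022f; claimed = 02e9 → mismatch.

invalid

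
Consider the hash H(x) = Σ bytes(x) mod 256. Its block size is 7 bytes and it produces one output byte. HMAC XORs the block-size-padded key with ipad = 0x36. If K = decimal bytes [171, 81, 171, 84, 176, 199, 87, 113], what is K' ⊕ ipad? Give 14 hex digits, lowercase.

Key decimal bytes [171, 81, 171, 84, 176, 199, 87, 113] = ab 51 ab 54 b0 c7 57 71 is 8 bytes > B = 7, so hash it first: H(key) = 3a, then zero-pad to 7 bytes: K' = 3a 00 00 00 00 00 00.
XOR each byte with 0x36: 3a⊕36=0c, 00⊕36=36, 00⊕36=36, 00⊕36=36, 00⊕36=36, 00⊕36=36, 00⊕36=36.

0c363636363636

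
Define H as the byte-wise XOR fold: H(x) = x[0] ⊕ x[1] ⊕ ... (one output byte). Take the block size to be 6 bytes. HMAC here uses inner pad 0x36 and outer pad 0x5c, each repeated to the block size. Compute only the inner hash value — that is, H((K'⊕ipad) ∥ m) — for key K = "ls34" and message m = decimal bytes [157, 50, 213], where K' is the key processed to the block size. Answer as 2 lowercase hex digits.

Key "ls34" = 6c 73 33 34 is 4 bytes ≤ B = 6; zero-pad to 6 bytes: K' = 6c 73 33 34 00 00.
K' ⊕ ipad = 5a 45 05 02 36 36.
Inner input = 5a 45 05 02 36 36 ∥ 9d 32 d5.
Inner hash: XOR 5a⊕45⊕05⊕02⊕36⊕36⊕9d⊕32⊕d5 = 62.

62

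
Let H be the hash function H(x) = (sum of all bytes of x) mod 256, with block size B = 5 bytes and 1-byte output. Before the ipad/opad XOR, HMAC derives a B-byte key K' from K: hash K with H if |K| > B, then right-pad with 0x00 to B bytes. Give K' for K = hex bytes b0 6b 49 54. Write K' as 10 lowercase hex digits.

Key hex bytes b0 6b 49 54 is 4 bytes ≤ B = 5; zero-pad to 5 bytes: K' = b0 6b 49 54 00.

b06b495400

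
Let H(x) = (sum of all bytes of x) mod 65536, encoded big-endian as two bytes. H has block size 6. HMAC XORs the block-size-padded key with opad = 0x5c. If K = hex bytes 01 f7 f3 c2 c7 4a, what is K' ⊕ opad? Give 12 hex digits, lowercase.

Key hex bytes 01 f7 f3 c2 c7 4a is exactly B = 6 bytes: K' = 01 f7 f3 c2 c7 4a.
XOR each byte with 0x5c: 01⊕5c=5d, f7⊕5c=ab, f3⊕5c=af, c2⊕5c=9e, c7⊕5c=9b, 4a⊕5c=16.

5dabaf9e9b16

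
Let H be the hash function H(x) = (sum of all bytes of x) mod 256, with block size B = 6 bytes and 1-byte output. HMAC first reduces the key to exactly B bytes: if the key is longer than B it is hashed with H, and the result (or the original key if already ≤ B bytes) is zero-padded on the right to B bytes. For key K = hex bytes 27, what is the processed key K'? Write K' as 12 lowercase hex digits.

270000000000

Key hex bytes 27 is 1 byte ≤ B = 6; zero-pad to 6 bytes: K' = 27 00 00 00 00 00.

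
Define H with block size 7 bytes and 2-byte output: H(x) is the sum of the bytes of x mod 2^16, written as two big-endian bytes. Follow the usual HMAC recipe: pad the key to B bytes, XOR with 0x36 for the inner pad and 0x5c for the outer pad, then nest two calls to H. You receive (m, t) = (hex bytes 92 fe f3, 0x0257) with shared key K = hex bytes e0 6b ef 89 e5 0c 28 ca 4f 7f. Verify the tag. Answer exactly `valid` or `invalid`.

Key hex bytes e0 6b ef 89 e5 0c 28 ca 4f 7f is 10 bytes > B = 7, so hash it first: H(key) = 05 74, then zero-pad to 7 bytes: K' = 05 74 00 00 00 00 00.
K' ⊕ ipad = 33 42 36 36 36 36 36; K' ⊕ opad = 59 28 5c 5c 5c 5c 5c.
Inner hash: sum = 51+66+54+54+54+54+54+146+254+243 = 1030 → 04 06.
Outer hash (recomputed tag): sum = 89+40+92+92+92+92+92+4+6 = 599 → 02 57.
Recomputed tag = 0257; claimed = 0257 → match.

valid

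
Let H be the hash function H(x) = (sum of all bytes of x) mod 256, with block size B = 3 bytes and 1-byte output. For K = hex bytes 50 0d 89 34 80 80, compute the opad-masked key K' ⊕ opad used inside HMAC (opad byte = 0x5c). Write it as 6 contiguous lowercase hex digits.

465c5c

Key hex bytes 50 0d 89 34 80 80 is 6 bytes > B = 3, so hash it first: H(key) = 1a, then zero-pad to 3 bytes: K' = 1a 00 00.
XOR each byte with 0x5c: 1a⊕5c=46, 00⊕5c=5c, 00⊕5c=5c.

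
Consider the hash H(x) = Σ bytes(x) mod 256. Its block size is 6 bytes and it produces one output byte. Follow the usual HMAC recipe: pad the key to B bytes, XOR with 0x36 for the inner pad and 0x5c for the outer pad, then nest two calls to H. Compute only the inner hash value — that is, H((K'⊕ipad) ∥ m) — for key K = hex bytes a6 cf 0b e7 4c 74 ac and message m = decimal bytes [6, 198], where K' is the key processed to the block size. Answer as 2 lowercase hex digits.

bf

Key hex bytes a6 cf 0b e7 4c 74 ac is 7 bytes > B = 6, so hash it first: H(key) = d3, then zero-pad to 6 bytes: K' = d3 00 00 00 00 00.
K' ⊕ ipad = e5 36 36 36 36 36.
Inner input = e5 36 36 36 36 36 ∥ 06 c6.
Inner hash: sum = 229+54+54+54+54+54+6+198 = 703; mod 256 = 191 → bf.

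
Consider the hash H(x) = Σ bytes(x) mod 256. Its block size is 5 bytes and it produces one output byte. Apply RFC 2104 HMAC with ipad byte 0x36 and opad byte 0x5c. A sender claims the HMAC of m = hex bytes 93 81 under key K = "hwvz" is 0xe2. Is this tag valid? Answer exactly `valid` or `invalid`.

invalid

Key "hwvz" = 68 77 76 7a is 4 bytes ≤ B = 5; zero-pad to 5 bytes: K' = 68 77 76 7a 00.
K' ⊕ ipad = 5e 41 40 4c 36; K' ⊕ opad = 34 2b 2a 26 5c.
Inner hash: sum = 94+65+64+76+54+147+129 = 629; mod 256 = 117 → 75.
Outer hash (recomputed tag): sum = 52+43+42+38+92+117 = 384; mod 256 = 128 → 80.
Recomputed tag = 80; claimed = e2 → mismatch.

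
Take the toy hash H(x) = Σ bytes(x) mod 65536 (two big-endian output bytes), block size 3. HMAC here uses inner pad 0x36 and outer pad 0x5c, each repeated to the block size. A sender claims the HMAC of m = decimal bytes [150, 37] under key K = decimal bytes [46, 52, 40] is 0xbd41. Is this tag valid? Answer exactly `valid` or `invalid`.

Key decimal bytes [46, 52, 40] = 2e 34 28 is exactly B = 3 bytes: K' = 2e 34 28.
K' ⊕ ipad = 18 02 1e; K' ⊕ opad = 72 68 74.
Inner hash: sum = 24+2+30+150+37 = 243 → 00 f3.
Outer hash (recomputed tag): sum = 114+104+116+0+243 = 577 → 02 41.
Recomputed tag = 0241; claimed = bd41 → mismatch.

invalid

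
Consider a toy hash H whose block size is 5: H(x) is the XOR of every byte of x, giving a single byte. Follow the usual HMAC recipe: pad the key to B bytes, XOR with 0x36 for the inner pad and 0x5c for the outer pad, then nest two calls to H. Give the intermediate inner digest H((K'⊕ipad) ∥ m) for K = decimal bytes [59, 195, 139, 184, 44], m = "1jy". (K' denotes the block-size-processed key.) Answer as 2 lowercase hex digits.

Key decimal bytes [59, 195, 139, 184, 44] = 3b c3 8b b8 2c is exactly B = 5 bytes: K' = 3b c3 8b b8 2c.
K' ⊕ ipad = 0d f5 bd 8e 1a.
Inner input = 0d f5 bd 8e 1a ∥ 31 6a 79.
Inner hash: XOR 0d⊕f5⊕bd⊕8e⊕1a⊕31⊕6a⊕79 = f3.

f3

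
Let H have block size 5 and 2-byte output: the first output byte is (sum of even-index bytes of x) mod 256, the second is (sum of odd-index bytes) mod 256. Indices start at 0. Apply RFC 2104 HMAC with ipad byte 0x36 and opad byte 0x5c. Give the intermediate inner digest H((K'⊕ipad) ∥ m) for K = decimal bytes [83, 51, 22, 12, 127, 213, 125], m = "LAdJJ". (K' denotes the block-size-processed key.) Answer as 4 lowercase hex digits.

Key decimal bytes [83, 51, 22, 12, 127, 213, 125] = 53 33 16 0c 7f d5 7d is 7 bytes > B = 5, so hash it first: H(key) = 65 14, then zero-pad to 5 bytes: K' = 65 14 00 00 00.
K' ⊕ ipad = 53 22 36 36 36.
Inner input = 53 22 36 36 36 ∥ 4c 41 64 4a 4a.
Inner hash: even-index sum = 330 mod 256 = 74; odd-index sum = 338 mod 256 = 82 → 4a 52.

4a52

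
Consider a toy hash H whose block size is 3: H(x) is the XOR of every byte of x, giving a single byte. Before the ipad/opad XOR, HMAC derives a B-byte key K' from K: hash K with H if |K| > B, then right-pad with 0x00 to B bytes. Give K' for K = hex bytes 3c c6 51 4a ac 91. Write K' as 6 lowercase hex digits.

|K| = 6 > B = 3, so first hash the key.
H(K): XOR 3c⊕c6⊕51⊕4a⊕ac⊕91 = dc.
Zero-pad H(K) = dc to 3 bytes: K' = dc 00 00.

dc0000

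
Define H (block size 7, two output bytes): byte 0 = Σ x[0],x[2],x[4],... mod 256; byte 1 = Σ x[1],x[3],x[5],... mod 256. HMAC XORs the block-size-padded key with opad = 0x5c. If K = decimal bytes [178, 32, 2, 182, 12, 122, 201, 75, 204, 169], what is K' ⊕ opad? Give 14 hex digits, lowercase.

09185c5c5c5c5c

Key decimal bytes [178, 32, 2, 182, 12, 122, 201, 75, 204, 169] = b2 20 02 b6 0c 7a c9 4b cc a9 is 10 bytes > B = 7, so hash it first: H(key) = 55 44, then zero-pad to 7 bytes: K' = 55 44 00 00 00 00 00.
XOR each byte with 0x5c: 55⊕5c=09, 44⊕5c=18, 00⊕5c=5c, 00⊕5c=5c, 00⊕5c=5c, 00⊕5c=5c, 00⊕5c=5c.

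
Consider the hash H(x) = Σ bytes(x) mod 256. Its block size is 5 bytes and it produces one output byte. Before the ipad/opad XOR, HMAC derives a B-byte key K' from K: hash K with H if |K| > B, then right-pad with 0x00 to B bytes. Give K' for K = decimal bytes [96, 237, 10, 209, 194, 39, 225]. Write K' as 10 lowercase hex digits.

|K| = 7 > B = 5, so first hash the key.
H(K): sum = 96+237+10+209+194+39+225 = 1010; mod 256 = 242 → f2.
Zero-pad H(K) = f2 to 5 bytes: K' = f2 00 00 00 00.

f200000000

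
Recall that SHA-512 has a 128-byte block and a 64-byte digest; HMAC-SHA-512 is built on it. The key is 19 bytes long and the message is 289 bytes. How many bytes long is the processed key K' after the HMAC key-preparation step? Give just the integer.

Key is 19 ≤ 128 bytes, zero-padded: |K'| = 128.

128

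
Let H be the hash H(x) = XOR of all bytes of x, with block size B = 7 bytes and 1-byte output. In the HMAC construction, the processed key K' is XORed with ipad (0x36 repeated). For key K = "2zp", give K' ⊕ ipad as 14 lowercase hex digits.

044c4636363636

Key "2zp" = 32 7a 70 is 3 bytes ≤ B = 7; zero-pad to 7 bytes: K' = 32 7a 70 00 00 00 00.
XOR each byte with 0x36: 32⊕36=04, 7a⊕36=4c, 70⊕36=46, 00⊕36=36, 00⊕36=36, 00⊕36=36, 00⊕36=36.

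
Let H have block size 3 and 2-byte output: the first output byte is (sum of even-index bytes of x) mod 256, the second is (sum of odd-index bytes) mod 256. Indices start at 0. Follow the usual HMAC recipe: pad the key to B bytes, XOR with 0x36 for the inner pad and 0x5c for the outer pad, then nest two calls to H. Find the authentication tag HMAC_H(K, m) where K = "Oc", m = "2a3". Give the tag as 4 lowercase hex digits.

294f

Key "Oc" = 4f 63 is 2 bytes ≤ B = 3; zero-pad to 3 bytes: K' = 4f 63 00.
K' ⊕ ipad = 79 55 36.  K' ⊕ opad = 13 3f 5c.
Inner input = (K'⊕ipad) ∥ m = 79 55 36 ∥ 32 61 33.
Inner hash: even-index sum = 272 mod 256 = 16; odd-index sum = 186 mod 256 = 186 → 10 ba.
Outer input = (K'⊕opad) ∥ inner = 13 3f 5c ∥ 10 ba.
Outer hash (tag): even-index sum = 297 mod 256 = 41; odd-index sum = 79 mod 256 = 79 → 29 4f.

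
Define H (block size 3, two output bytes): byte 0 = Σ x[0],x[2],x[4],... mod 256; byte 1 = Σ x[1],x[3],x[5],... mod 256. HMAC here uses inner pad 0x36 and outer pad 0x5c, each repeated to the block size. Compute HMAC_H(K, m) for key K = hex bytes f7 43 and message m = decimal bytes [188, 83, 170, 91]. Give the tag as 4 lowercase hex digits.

Key hex bytes f7 43 is 2 bytes ≤ B = 3; zero-pad to 3 bytes: K' = f7 43 00.
K' ⊕ ipad = c1 75 36.  K' ⊕ opad = ab 1f 5c.
Inner input = (K'⊕ipad) ∥ m = c1 75 36 ∥ bc 53 aa 5b.
Inner hash: even-index sum = 421 mod 256 = 165; odd-index sum = 475 mod 256 = 219 → a5 db.
Outer input = (K'⊕opad) ∥ inner = ab 1f 5c ∥ a5 db.
Outer hash (tag): even-index sum = 482 mod 256 = 226; odd-index sum = 196 mod 256 = 196 → e2 c4.

e2c4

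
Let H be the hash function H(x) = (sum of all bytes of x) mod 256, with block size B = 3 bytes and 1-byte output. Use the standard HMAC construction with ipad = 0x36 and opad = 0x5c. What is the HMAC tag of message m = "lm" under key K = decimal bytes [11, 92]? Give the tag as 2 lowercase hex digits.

Key decimal bytes [11, 92] = 0b 5c is 2 bytes ≤ B = 3; zero-pad to 3 bytes: K' = 0b 5c 00.
K' ⊕ ipad = 3d 6a 36.  K' ⊕ opad = 57 00 5c.
Inner input = (K'⊕ipad) ∥ m = 3d 6a 36 ∥ 6c 6d.
Inner hash: sum = 61+106+54+108+109 = 438; mod 256 = 182 → b6.
Outer input = (K'⊕opad) ∥ inner = 57 00 5c ∥ b6.
Outer hash (tag): sum = 87+0+92+182 = 361; mod 256 = 105 → 69.

69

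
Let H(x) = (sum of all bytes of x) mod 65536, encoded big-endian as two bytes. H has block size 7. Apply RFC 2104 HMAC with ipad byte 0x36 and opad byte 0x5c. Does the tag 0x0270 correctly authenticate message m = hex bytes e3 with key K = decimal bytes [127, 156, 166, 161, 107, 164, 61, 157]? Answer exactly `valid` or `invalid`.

Key decimal bytes [127, 156, 166, 161, 107, 164, 61, 157] = 7f 9c a6 a1 6b a4 3d 9d is 8 bytes > B = 7, so hash it first: H(key) = 04 4b, then zero-pad to 7 bytes: K' = 04 4b 00 00 00 00 00.
K' ⊕ ipad = 32 7d 36 36 36 36 36; K' ⊕ opad = 58 17 5c 5c 5c 5c 5c.
Inner hash: sum = 50+125+54+54+54+54+54+227 = 672 → 02 a0.
Outer hash (recomputed tag): sum = 88+23+92+92+92+92+92+2+160 = 733 → 02 dd.
Recomputed tag = 02dd; claimed = 0270 → mismatch.

invalid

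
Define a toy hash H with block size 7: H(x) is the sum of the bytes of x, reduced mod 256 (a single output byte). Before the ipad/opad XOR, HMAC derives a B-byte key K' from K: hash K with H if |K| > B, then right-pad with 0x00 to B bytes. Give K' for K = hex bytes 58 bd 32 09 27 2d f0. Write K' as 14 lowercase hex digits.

Key hex bytes 58 bd 32 09 27 2d f0 is exactly B = 7 bytes: K' = 58 bd 32 09 27 2d f0.

58bd3209272df0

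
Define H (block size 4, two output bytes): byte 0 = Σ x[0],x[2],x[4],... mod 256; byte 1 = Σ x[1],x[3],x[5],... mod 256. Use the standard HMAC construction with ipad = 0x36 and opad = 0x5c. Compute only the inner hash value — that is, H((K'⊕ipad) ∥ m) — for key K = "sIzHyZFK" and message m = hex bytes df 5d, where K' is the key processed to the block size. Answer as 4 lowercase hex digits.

af93

Key "sIzHyZFK" = 73 49 7a 48 79 5a 46 4b is 8 bytes > B = 4, so hash it first: H(key) = ac 36, then zero-pad to 4 bytes: K' = ac 36 00 00.
K' ⊕ ipad = 9a 00 36 36.
Inner input = 9a 00 36 36 ∥ df 5d.
Inner hash: even-index sum = 431 mod 256 = 175; odd-index sum = 147 mod 256 = 147 → af 93.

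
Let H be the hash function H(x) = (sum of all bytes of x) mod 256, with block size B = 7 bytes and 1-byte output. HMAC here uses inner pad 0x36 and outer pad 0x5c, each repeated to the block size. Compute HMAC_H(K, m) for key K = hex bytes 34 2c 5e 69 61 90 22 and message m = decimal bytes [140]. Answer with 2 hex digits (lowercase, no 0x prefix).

Key hex bytes 34 2c 5e 69 61 90 22 is exactly B = 7 bytes: K' = 34 2c 5e 69 61 90 22.
K' ⊕ ipad = 02 1a 68 5f 57 a6 14.  K' ⊕ opad = 68 70 02 35 3d cc 7e.
Inner input = (K'⊕ipad) ∥ m = 02 1a 68 5f 57 a6 14 ∥ 8c.
Inner hash: sum = 2+26+104+95+87+166+20+140 = 640; mod 256 = 128 → 80.
Outer input = (K'⊕opad) ∥ inner = 68 70 02 35 3d cc 7e ∥ 80.
Outer hash (tag): sum = 104+112+2+53+61+204+126+128 = 790; mod 256 = 22 → 16.

16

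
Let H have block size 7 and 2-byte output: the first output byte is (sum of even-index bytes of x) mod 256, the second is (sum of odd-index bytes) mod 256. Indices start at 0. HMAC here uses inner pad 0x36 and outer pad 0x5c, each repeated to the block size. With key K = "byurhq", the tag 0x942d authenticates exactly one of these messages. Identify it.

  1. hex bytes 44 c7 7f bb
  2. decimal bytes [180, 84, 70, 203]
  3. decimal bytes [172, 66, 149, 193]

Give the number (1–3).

1

Key "byurhq" = 62 79 75 72 68 71 is 6 bytes ≤ B = 7; zero-pad to 7 bytes: K' = 62 79 75 72 68 71 00.
K' ⊕ ipad = 54 4f 43 44 5e 47 36; K' ⊕ opad = 3e 25 29 2e 34 2d 5c.
m1: inner = H(54 4f 43 44 5e 47 36 44 c7 7f bb) = ad 9d; tag = H(3e 25 29 2e 34 2d 5c ad 9d) = 942d ← matches
m2: inner = H(54 4f 43 44 5e 47 36 b4 54 46 cb) = 4a d4; tag = H(3e 25 29 2e 34 2d 5c 4a d4) = cbca
m3: inner = H(54 4f 43 44 5e 47 36 ac 42 95 c1) = 2e 1b; tag = H(3e 25 29 2e 34 2d 5c 2e 1b) = 12ae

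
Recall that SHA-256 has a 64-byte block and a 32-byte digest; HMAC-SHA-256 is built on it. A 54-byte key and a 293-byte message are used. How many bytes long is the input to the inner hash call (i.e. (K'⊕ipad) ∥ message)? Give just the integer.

Key is 54 ≤ 64 bytes, zero-padded: |K'| = 64.
Inner input = (K'⊕ipad) ∥ m → 64 + 293 = 357 bytes.

357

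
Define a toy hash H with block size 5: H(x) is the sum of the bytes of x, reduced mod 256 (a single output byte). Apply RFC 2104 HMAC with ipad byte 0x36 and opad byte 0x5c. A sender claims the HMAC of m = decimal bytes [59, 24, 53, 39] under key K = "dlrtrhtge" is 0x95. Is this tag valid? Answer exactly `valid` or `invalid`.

invalid

Key "dlrtrhtge" = 64 6c 72 74 72 68 74 67 65 is 9 bytes > B = 5, so hash it first: H(key) = d0, then zero-pad to 5 bytes: K' = d0 00 00 00 00.
K' ⊕ ipad = e6 36 36 36 36; K' ⊕ opad = 8c 5c 5c 5c 5c.
Inner hash: sum = 230+54+54+54+54+59+24+53+39 = 621; mod 256 = 109 → 6d.
Outer hash (recomputed tag): sum = 140+92+92+92+92+109 = 617; mod 256 = 105 → 69.
Recomputed tag = 69; claimed = 95 → mismatch.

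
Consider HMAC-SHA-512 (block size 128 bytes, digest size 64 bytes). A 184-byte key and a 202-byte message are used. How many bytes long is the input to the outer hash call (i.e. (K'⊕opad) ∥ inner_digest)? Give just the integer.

Key is 184 > 128 bytes, so it is hashed to 64 bytes then zero-padded to 128: |K'| = 128.
Outer input = (K'⊕opad) ∥ H(inner) → 128 + 64 = 192 bytes.

192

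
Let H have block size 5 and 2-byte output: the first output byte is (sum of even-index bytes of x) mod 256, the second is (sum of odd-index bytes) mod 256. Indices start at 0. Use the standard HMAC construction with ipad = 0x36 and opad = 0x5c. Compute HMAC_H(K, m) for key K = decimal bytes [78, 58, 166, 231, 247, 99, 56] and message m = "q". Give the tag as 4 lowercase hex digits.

Key decimal bytes [78, 58, 166, 231, 247, 99, 56] = 4e 3a a6 e7 f7 63 38 is 7 bytes > B = 5, so hash it first: H(key) = 23 84, then zero-pad to 5 bytes: K' = 23 84 00 00 00.
K' ⊕ ipad = 15 b2 36 36 36.  K' ⊕ opad = 7f d8 5c 5c 5c.
Inner input = (K'⊕ipad) ∥ m = 15 b2 36 36 36 ∥ 71.
Inner hash: even-index sum = 129 mod 256 = 129; odd-index sum = 345 mod 256 = 89 → 81 59.
Outer input = (K'⊕opad) ∥ inner = 7f d8 5c 5c 5c ∥ 81 59.
Outer hash (tag): even-index sum = 400 mod 256 = 144; odd-index sum = 437 mod 256 = 181 → 90 b5.

90b5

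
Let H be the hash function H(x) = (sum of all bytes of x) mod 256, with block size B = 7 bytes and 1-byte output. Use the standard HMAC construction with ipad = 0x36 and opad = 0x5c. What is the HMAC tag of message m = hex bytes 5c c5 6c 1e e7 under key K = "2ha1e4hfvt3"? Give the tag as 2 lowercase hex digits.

Key "2ha1e4hfvt3" = 32 68 61 31 65 34 68 66 76 74 33 is 11 bytes > B = 7, so hash it first: H(key) = b0, then zero-pad to 7 bytes: K' = b0 00 00 00 00 00 00.
K' ⊕ ipad = 86 36 36 36 36 36 36.  K' ⊕ opad = ec 5c 5c 5c 5c 5c 5c.
Inner input = (K'⊕ipad) ∥ m = 86 36 36 36 36 36 36 ∥ 5c c5 6c 1e e7.
Inner hash: sum = 134+54+54+54+54+54+54+92+197+108+30+231 = 1116; mod 256 = 92 → 5c.
Outer input = (K'⊕opad) ∥ inner = ec 5c 5c 5c 5c 5c 5c ∥ 5c.
Outer hash (tag): sum = 236+92+92+92+92+92+92+92 = 880; mod 256 = 112 → 70.

70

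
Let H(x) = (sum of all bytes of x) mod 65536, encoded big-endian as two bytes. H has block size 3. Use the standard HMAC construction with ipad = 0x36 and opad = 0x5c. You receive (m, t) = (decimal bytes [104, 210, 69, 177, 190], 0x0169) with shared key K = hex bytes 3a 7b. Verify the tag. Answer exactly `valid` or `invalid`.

Key hex bytes 3a 7b is 2 bytes ≤ B = 3; zero-pad to 3 bytes: K' = 3a 7b 00.
K' ⊕ ipad = 0c 4d 36; K' ⊕ opad = 66 27 5c.
Inner hash: sum = 12+77+54+104+210+69+177+190 = 893 → 03 7d.
Outer hash (recomputed tag): sum = 102+39+92+3+125 = 361 → 01 69.
Recomputed tag = 0169; claimed = 0169 → match.

valid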